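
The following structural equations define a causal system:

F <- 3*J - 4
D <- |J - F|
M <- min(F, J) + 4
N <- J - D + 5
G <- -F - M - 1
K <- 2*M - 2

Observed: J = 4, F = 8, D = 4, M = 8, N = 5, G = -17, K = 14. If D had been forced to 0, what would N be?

9

do(D=0) replaces the equation D <- |J - F| with the constant D = 0.
N = J - D + 5  [with J=4, D=0]  = 9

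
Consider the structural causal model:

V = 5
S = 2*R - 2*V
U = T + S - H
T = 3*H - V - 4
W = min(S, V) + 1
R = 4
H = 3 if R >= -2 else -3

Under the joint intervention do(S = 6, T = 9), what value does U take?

12

Setting S = 6, T = 9 by intervention discards those variables' equations.
H = 3 if R >= -2 else -3  [with R=4]  = 3
U = T + S - H  [with T=9, S=6, H=3]  = 12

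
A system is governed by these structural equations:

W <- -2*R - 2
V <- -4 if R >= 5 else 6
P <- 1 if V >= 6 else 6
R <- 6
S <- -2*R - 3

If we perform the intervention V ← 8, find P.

do(V=8) replaces the equation V <- -4 if R >= 5 else 6 with the constant V = 8.
P = 1 if V >= 6 else 6  [with V=8]  = 1

1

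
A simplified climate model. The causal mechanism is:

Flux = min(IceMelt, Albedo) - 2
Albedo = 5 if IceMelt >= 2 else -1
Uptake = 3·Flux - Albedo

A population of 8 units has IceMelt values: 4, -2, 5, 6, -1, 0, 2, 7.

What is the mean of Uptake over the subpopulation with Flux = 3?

4

Conditioning on Flux=3 selects the 3 unit(s) with IceMelt ∈ {5, 6, 7}. Their Uptake values: 4, 4, 4. Mean = 4.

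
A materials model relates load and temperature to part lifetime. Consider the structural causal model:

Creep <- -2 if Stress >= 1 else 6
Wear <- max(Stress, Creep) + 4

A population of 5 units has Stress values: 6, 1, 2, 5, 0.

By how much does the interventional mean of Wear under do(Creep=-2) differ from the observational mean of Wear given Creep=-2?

do(Creep=-2) breaks Creep's dependence on Stress. With Creep=-2 fixed, Wear across the units is 10, 5, 6, 9, 4, mean 6.8.
E[Wear|Creep=-2] averages over only the 4 units with Creep=-2 (Stress = 6, 1, 2, 5): Wear = 10, 5, 6, 9, mean 7.5.
Difference = 6.8 − 7.5 = -0.7.

-0.7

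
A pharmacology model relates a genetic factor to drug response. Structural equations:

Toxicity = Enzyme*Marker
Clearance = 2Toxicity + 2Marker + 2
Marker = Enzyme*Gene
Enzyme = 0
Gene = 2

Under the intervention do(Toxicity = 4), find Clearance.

10

Intervening sets Toxicity = 4 and removes its equation (Toxicity = Enzyme*Marker).
Marker = Enzyme*Gene  [with Enzyme=0, Gene=2]  = 0
Clearance = 2Toxicity + 2Marker + 2  [with Toxicity=4, Marker=0]  = 10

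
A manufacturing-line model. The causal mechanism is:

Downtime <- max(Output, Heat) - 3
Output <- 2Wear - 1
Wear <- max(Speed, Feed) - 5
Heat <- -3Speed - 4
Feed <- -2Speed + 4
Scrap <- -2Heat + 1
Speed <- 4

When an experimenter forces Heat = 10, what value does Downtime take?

The intervention breaks the incoming arrows to Heat: Heat <- -3Speed - 4 no longer applies, and Heat = 10.
Feed = -2Speed + 4  [with Speed=4]  = -4
Wear = max(Speed, Feed) - 5  [with Speed=4, Feed=-4]  = -1
Output = 2Wear - 1  [with Wear=-1]  = -3
Downtime = max(Output, Heat) - 3  [with Output=-3, Heat=10]  = 7

7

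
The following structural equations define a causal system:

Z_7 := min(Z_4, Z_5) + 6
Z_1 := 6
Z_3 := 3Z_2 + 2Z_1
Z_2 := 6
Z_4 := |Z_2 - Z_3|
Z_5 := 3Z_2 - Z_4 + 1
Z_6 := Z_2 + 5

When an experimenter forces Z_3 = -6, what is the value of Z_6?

The intervention breaks the incoming arrows to Z_3: Z_3 := 3Z_2 + 2Z_1 no longer applies, and Z_3 = -6.
No directed path runs from Z_3 to Z_6, so Z_6 keeps its natural value.
Z_6 = Z_2 + 5  [with Z_2=6]  = 11

11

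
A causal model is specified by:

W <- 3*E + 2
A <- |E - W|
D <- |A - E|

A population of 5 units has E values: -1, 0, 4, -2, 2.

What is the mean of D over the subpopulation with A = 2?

3

Observing A=2 restricts to units where A's equation naturally yields 2: E ∈ {0, -2}. In that subpopulation D = 2, 4, mean 3.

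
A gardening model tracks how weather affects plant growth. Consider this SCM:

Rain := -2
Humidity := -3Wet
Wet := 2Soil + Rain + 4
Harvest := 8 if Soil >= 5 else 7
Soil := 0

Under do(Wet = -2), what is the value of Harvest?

do(Wet=-2) replaces the equation Wet := 2Soil + Rain + 4 with the constant Wet = -2.
Harvest is not downstream of the intervention, so its value is determined by the original equations.
Harvest = 8 if Soil >= 5 else 7  [with Soil=0]  = 7

7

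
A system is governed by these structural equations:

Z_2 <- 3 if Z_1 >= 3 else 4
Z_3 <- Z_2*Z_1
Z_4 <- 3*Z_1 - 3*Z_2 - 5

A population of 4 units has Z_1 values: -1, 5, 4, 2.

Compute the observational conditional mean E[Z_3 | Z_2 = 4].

E[Z_3|Z_2=4] averages over only the 2 units with Z_2=4 (Z_1 = -1, 2): Z_3 = -4, 8, mean 2.

2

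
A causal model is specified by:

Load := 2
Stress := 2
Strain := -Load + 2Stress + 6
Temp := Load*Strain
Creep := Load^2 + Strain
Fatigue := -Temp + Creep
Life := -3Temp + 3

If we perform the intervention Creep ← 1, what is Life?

Under do(Creep=1), the mechanism Creep := Load^2 + Strain is discarded; Creep is fixed at 1.
Since Life is not a descendant of the intervened variable, it is unaffected.
Strain = -Load + 2Stress + 6  [with Load=2, Stress=2]  = 8
Temp = Load*Strain  [with Load=2, Strain=8]  = 16
Life = -3Temp + 3  [with Temp=16]  = -45

-45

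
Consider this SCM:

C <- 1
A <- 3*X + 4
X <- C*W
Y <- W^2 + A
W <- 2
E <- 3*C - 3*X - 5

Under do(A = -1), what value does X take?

2

do(A=-1) replaces the equation A <- 3*X + 4 with the constant A = -1.
X is not downstream of the intervention, so its value is determined by the original equations.
X = C*W  [with C=1, W=2]  = 2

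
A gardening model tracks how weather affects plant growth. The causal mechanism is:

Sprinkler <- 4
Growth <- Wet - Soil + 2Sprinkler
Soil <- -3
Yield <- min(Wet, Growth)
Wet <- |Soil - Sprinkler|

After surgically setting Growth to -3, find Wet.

Under do(Growth=-3), the mechanism Growth <- Wet - Soil + 2Sprinkler is discarded; Growth is fixed at -3.
Since Wet is not a descendant of the intervened variable, it is unaffected.
Wet = |Soil - Sprinkler|  [with Soil=-3, Sprinkler=4]  = 7

7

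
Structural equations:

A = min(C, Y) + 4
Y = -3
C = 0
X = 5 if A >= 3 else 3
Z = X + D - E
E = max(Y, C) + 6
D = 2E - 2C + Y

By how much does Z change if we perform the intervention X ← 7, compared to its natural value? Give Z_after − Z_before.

Intervening sets X = 7 and removes its equation (X = 5 if A >= 3 else 3).
E = max(Y, C) + 6  [with Y=-3, C=0]  = 6
D = 2E - 2C + Y  [with E=6, C=0, Y=-3]  = 9
Z = X + D - E  [with X=7, D=9, E=6]  = 10
Without intervention: E = max(Y, C) + 6  [with Y=-3, C=0]  = 6; D = 2E - 2C + Y  [with E=6, C=0, Y=-3]  = 9; A = min(C, Y) + 4  [with C=0, Y=-3]  = 1; X = 5 if A >= 3 else 3  [with A=1]  = 3; Z = X + D - E  [with X=3, D=9, E=6]  = 6.
Change = 10 − 6 = 4.

4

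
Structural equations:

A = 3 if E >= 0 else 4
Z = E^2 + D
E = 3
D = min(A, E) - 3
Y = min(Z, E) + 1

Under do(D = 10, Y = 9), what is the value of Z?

The joint intervention fixes D = 10, Y = 9, removing each variable's own equation.
Z = E^2 + D  [with E=3, D=10]  = 19

19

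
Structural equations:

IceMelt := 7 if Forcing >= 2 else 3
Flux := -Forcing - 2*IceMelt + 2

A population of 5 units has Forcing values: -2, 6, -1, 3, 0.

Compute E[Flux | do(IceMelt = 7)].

-13.2

do(IceMelt=7) breaks IceMelt's dependence on Forcing. With IceMelt=7 fixed, Flux across the units is -10, -18, -11, -15, -12, mean -13.2.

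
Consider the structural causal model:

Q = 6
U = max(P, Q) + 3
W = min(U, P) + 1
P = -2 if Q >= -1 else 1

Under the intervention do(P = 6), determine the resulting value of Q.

Under do(P=6), the mechanism P = -2 if Q >= -1 else 1 is discarded; P is fixed at 6.
Q is not downstream of the intervention, so its value is determined by the original equations.

6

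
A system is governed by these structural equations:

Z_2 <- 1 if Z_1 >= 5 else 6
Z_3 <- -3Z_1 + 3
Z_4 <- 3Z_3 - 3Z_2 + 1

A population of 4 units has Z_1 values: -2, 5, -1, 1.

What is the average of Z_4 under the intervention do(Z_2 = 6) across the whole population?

Every unit gets Z_2=6 under the intervention. Z_4 values become 10, -53, 1, -17; E[Z_4|do(Z_2=6)] = -14.75.

-14.75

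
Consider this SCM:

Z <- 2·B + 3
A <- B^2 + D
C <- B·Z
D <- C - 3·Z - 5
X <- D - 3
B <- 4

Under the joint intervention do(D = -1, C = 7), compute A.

The joint intervention fixes D = -1, C = 7, removing each variable's own equation.
A = B^2 + D  [with B=4, D=-1]  = 15

15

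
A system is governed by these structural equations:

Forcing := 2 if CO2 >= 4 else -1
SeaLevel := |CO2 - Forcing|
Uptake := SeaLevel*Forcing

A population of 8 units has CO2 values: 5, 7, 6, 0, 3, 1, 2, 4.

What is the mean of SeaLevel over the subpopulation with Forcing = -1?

Observing Forcing=-1 restricts to units where Forcing's equation naturally yields -1: CO2 ∈ {0, 3, 1, 2}. In that subpopulation SeaLevel = 1, 4, 2, 3, mean 2.5.

2.5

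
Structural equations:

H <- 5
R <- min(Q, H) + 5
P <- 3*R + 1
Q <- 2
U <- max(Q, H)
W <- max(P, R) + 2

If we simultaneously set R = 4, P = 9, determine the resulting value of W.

11

Setting R = 4, P = 9 by intervention discards those variables' equations.
W = max(P, R) + 2  [with P=9, R=4]  = 11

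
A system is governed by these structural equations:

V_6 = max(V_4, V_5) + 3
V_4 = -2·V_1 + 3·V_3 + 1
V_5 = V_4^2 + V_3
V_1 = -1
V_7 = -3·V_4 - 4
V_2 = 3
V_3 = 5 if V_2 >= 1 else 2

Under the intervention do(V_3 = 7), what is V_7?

-76

The intervention breaks the incoming arrows to V_3: V_3 = 5 if V_2 >= 1 else 2 no longer applies, and V_3 = 7.
V_4 = -2·V_1 + 3·V_3 + 1  [with V_1=-1, V_3=7]  = 24
V_7 = -3·V_4 - 4  [with V_4=24]  = -76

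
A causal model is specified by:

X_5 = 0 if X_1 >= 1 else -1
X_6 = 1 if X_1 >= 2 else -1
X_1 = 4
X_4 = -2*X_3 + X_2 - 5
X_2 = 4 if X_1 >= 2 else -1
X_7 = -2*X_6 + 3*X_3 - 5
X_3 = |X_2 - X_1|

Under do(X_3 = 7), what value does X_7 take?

The intervention breaks the incoming arrows to X_3: X_3 = |X_2 - X_1| no longer applies, and X_3 = 7.
X_6 = 1 if X_1 >= 2 else -1  [with X_1=4]  = 1
X_7 = -2*X_6 + 3*X_3 - 5  [with X_6=1, X_3=7]  = 14

14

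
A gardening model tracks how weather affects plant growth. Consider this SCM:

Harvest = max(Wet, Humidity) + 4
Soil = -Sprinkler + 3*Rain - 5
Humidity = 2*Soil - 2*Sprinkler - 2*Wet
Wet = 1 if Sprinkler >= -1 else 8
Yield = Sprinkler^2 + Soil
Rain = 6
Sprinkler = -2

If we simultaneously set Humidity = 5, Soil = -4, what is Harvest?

The joint intervention fixes Humidity = 5, Soil = -4, removing each variable's own equation.
Wet = 1 if Sprinkler >= -1 else 8  [with Sprinkler=-2]  = 8
Harvest = max(Wet, Humidity) + 4  [with Wet=8, Humidity=5]  = 12

12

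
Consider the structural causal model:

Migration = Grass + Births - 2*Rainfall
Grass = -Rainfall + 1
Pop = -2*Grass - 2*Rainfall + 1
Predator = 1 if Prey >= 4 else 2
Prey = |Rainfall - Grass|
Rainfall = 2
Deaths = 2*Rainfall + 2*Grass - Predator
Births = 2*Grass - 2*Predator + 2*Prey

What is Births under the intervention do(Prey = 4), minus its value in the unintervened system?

4

do(Prey=4) replaces the equation Prey = |Rainfall - Grass| with the constant Prey = 4.
Grass = -Rainfall + 1  [with Rainfall=2]  = -1
Predator = 1 if Prey >= 4 else 2  [with Prey=4]  = 1
Births = 2*Grass - 2*Predator + 2*Prey  [with Grass=-1, Predator=1, Prey=4]  = 4
Without intervention: Grass = -Rainfall + 1  [with Rainfall=2]  = -1; Prey = |Rainfall - Grass|  [with Rainfall=2, Grass=-1]  = 3; Predator = 1 if Prey >= 4 else 2  [with Prey=3]  = 2; Births = 2*Grass - 2*Predator + 2*Prey  [with Grass=-1, Predator=2, Prey=3]  = 0.
Change = 4 − 0 = 4.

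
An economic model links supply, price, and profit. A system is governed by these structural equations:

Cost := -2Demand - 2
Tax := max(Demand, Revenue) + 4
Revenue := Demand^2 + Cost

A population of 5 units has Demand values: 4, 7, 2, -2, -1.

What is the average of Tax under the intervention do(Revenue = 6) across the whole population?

Under do(Revenue=6), Revenue's equation is replaced by Revenue=6 for every unit. Per-unit Tax: 10, 11, 10, 10, 10. Mean = 10.2.

10.2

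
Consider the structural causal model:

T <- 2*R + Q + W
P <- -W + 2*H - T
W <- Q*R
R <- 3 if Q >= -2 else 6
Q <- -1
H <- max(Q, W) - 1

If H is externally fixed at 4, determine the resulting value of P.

9

The intervention breaks the incoming arrows to H: H <- max(Q, W) - 1 no longer applies, and H = 4.
R = 3 if Q >= -2 else 6  [with Q=-1]  = 3
W = Q*R  [with Q=-1, R=3]  = -3
T = 2*R + Q + W  [with R=3, Q=-1, W=-3]  = 2
P = -W + 2*H - T  [with W=-3, H=4, T=2]  = 9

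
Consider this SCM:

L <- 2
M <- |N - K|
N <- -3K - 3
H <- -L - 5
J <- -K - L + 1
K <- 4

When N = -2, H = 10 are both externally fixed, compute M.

6

The joint intervention fixes N = -2, H = 10, removing each variable's own equation.
M = |N - K|  [with N=-2, K=4]  = 6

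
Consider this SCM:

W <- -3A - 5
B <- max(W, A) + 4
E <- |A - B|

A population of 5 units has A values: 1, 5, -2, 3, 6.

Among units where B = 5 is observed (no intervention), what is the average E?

Observing B=5 restricts to units where B's equation naturally yields 5: A ∈ {1, -2}. In that subpopulation E = 4, 7, mean 5.5.

5.5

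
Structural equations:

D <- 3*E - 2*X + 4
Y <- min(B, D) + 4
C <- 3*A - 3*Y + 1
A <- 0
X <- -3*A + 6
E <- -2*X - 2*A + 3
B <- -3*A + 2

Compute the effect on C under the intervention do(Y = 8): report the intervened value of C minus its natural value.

Intervening sets Y = 8 and removes its equation (Y <- min(B, D) + 4).
C = 3*A - 3*Y + 1  [with A=0, Y=8]  = -23
Without intervention: X = -3*A + 6  [with A=0]  = 6; E = -2*X - 2*A + 3  [with X=6, A=0]  = -9; D = 3*E - 2*X + 4  [with E=-9, X=6]  = -35; B = -3*A + 2  [with A=0]  = 2; Y = min(B, D) + 4  [with B=2, D=-35]  = -31; C = 3*A - 3*Y + 1  [with A=0, Y=-31]  = 94.
Change = -23 − 94 = -117.

-117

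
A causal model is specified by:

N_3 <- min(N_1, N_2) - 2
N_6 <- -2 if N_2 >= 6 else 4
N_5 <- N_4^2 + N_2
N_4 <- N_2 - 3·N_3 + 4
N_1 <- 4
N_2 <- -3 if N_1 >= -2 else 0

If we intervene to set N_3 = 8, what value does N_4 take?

-23

The intervention breaks the incoming arrows to N_3: N_3 <- min(N_1, N_2) - 2 no longer applies, and N_3 = 8.
N_2 = -3 if N_1 >= -2 else 0  [with N_1=4]  = -3
N_4 = N_2 - 3·N_3 + 4  [with N_2=-3, N_3=8]  = -23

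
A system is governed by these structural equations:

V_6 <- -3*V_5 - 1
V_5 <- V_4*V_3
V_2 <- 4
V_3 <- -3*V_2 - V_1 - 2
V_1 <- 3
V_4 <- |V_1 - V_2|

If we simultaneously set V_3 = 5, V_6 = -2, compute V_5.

The joint intervention fixes V_3 = 5, V_6 = -2, removing each variable's own equation.
V_4 = |V_1 - V_2|  [with V_1=3, V_2=4]  = 1
V_5 = V_4*V_3  [with V_4=1, V_3=5]  = 5

5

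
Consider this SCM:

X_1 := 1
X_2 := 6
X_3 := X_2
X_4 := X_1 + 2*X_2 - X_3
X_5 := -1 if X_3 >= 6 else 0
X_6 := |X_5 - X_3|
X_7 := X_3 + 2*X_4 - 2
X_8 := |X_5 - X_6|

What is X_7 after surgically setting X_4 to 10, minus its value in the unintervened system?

6

The intervention breaks the incoming arrows to X_4: X_4 := X_1 + 2*X_2 - X_3 no longer applies, and X_4 = 10.
X_3 = X_2  [with X_2=6]  = 6
X_7 = X_3 + 2*X_4 - 2  [with X_3=6, X_4=10]  = 24
Without intervention: X_3 = X_2  [with X_2=6]  = 6; X_4 = X_1 + 2*X_2 - X_3  [with X_1=1, X_2=6, X_3=6]  = 7; X_7 = X_3 + 2*X_4 - 2  [with X_3=6, X_4=7]  = 18.
Change = 24 − 18 = 6.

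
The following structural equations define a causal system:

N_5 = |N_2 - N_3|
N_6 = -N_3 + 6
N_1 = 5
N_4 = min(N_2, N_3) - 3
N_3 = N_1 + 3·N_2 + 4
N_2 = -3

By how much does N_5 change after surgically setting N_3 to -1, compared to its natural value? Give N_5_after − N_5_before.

-1

do(N_3=-1) replaces the equation N_3 = N_1 + 3·N_2 + 4 with the constant N_3 = -1.
N_5 = |N_2 - N_3|  [with N_2=-3, N_3=-1]  = 2
Without intervention: N_3 = N_1 + 3·N_2 + 4  [with N_1=5, N_2=-3]  = 0; N_5 = |N_2 - N_3|  [with N_2=-3, N_3=0]  = 3.
Change = 2 − 3 = -1.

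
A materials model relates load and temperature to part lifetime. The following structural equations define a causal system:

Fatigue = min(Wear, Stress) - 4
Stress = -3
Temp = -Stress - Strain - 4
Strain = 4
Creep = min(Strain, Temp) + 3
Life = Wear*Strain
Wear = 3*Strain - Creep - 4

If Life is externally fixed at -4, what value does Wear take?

The intervention breaks the incoming arrows to Life: Life = Wear*Strain no longer applies, and Life = -4.
Wear is not downstream of the intervention, so its value is determined by the original equations.
Temp = -Stress - Strain - 4  [with Stress=-3, Strain=4]  = -5
Creep = min(Strain, Temp) + 3  [with Strain=4, Temp=-5]  = -2
Wear = 3*Strain - Creep - 4  [with Strain=4, Creep=-2]  = 10

10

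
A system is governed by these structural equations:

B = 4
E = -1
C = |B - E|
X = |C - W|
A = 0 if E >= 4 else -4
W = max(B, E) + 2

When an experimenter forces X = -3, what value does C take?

5

do(X=-3) replaces the equation X = |C - W| with the constant X = -3.
No directed path runs from X to C, so C keeps its natural value.
C = |B - E|  [with B=4, E=-1]  = 5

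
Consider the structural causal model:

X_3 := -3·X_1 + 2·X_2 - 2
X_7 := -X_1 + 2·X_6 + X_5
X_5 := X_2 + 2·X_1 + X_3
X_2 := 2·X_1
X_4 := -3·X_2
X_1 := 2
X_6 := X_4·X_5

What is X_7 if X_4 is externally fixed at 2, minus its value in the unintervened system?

224

The intervention breaks the incoming arrows to X_4: X_4 := -3·X_2 no longer applies, and X_4 = 2.
X_2 = 2·X_1  [with X_1=2]  = 4
X_3 = -3·X_1 + 2·X_2 - 2  [with X_1=2, X_2=4]  = 0
X_5 = X_2 + 2·X_1 + X_3  [with X_2=4, X_1=2, X_3=0]  = 8
X_6 = X_4·X_5  [with X_4=2, X_5=8]  = 16
X_7 = -X_1 + 2·X_6 + X_5  [with X_1=2, X_6=16, X_5=8]  = 38
Without intervention: X_2 = 2·X_1  [with X_1=2]  = 4; X_3 = -3·X_1 + 2·X_2 - 2  [with X_1=2, X_2=4]  = 0; X_4 = -3·X_2  [with X_2=4]  = -12; X_5 = X_2 + 2·X_1 + X_3  [with X_2=4, X_1=2, X_3=0]  = 8; X_6 = X_4·X_5  [with X_4=-12, X_5=8]  = -96; X_7 = -X_1 + 2·X_6 + X_5  [with X_1=2, X_6=-96, X_5=8]  = -186.
Change = 38 − (-186) = 224.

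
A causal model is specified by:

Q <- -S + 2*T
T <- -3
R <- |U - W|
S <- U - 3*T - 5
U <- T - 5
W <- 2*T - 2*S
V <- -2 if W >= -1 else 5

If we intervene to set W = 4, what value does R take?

Under do(W=4), the mechanism W <- 2*T - 2*S is discarded; W is fixed at 4.
U = T - 5  [with T=-3]  = -8
R = |U - W|  [with U=-8, W=4]  = 12

12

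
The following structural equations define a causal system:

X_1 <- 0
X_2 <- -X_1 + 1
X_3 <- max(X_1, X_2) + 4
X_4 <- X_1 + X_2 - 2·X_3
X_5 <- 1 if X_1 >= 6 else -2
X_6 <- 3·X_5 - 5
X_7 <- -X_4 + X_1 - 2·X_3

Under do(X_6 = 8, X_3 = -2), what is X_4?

Under do(X_6 = 8, X_3 = -2), each intervened variable's structural equation is replaced by its fixed value.
X_2 = -X_1 + 1  [with X_1=0]  = 1
X_4 = X_1 + X_2 - 2·X_3  [with X_1=0, X_2=1, X_3=-2]  = 5

5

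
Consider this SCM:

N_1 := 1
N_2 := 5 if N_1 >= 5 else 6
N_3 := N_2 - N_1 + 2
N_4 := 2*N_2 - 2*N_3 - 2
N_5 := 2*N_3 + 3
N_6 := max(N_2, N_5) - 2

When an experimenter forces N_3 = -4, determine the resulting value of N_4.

The intervention breaks the incoming arrows to N_3: N_3 := N_2 - N_1 + 2 no longer applies, and N_3 = -4.
N_2 = 5 if N_1 >= 5 else 6  [with N_1=1]  = 6
N_4 = 2*N_2 - 2*N_3 - 2  [with N_2=6, N_3=-4]  = 18

18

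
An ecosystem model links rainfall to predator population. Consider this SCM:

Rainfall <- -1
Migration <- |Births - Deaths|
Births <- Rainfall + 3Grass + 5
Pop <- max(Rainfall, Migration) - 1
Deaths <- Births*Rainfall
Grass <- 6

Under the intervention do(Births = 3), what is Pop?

5

The intervention breaks the incoming arrows to Births: Births <- Rainfall + 3Grass + 5 no longer applies, and Births = 3.
Deaths = Births*Rainfall  [with Births=3, Rainfall=-1]  = -3
Migration = |Births - Deaths|  [with Births=3, Deaths=-3]  = 6
Pop = max(Rainfall, Migration) - 1  [with Rainfall=-1, Migration=6]  = 5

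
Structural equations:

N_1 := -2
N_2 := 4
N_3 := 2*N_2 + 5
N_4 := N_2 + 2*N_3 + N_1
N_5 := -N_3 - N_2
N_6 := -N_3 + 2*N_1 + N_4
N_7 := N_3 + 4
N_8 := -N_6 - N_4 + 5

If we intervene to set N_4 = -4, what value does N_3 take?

Under do(N_4=-4), the mechanism N_4 := N_2 + 2*N_3 + N_1 is discarded; N_4 is fixed at -4.
Since N_3 is not a descendant of the intervened variable, it is unaffected.
N_3 = 2*N_2 + 5  [with N_2=4]  = 13

13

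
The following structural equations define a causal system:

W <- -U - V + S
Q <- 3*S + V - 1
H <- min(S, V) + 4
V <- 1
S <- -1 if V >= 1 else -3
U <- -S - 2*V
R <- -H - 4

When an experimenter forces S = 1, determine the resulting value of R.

Under do(S=1), the mechanism S <- -1 if V >= 1 else -3 is discarded; S is fixed at 1.
H = min(S, V) + 4  [with S=1, V=1]  = 5
R = -H - 4  [with H=5]  = -9

-9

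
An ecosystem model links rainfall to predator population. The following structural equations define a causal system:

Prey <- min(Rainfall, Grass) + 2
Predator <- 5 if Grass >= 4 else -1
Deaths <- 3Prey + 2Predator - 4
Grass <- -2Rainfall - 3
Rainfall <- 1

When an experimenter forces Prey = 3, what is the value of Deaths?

3

do(Prey=3) replaces the equation Prey <- min(Rainfall, Grass) + 2 with the constant Prey = 3.
Grass = -2Rainfall - 3  [with Rainfall=1]  = -5
Predator = 5 if Grass >= 4 else -1  [with Grass=-5]  = -1
Deaths = 3Prey + 2Predator - 4  [with Prey=3, Predator=-1]  = 3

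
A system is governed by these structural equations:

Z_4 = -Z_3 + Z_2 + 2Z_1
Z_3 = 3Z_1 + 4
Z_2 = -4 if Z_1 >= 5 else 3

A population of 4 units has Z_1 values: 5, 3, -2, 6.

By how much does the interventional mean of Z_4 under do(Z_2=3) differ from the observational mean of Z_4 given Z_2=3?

-2.5

The intervention sets Z_2=3 in all 4 units regardless of Z_1. Recomputing Z_4 per unit gives -6, -4, 1, -7; average -4.
E[Z_4|Z_2=3] averages over only the 2 units with Z_2=3 (Z_1 = 3, -2): Z_4 = -4, 1, mean -1.5.
Difference = -4 − (-1.5) = -2.5.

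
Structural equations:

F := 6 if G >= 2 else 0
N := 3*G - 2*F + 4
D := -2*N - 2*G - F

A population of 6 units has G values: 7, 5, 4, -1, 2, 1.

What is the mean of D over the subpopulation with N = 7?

-23

E[D|N=7] averages over only the 2 units with N=7 (G = 5, 1): D = -30, -16, mean -23.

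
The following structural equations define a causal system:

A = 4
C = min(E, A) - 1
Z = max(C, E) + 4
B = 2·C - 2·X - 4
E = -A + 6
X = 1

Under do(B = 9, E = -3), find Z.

The joint intervention fixes B = 9, E = -3, removing each variable's own equation.
C = min(E, A) - 1  [with E=-3, A=4]  = -4
Z = max(C, E) + 4  [with C=-4, E=-3]  = 1

1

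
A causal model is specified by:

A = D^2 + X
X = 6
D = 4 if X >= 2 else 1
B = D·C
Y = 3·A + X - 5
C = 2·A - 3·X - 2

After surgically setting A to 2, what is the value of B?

The intervention breaks the incoming arrows to A: A = D^2 + X no longer applies, and A = 2.
D = 4 if X >= 2 else 1  [with X=6]  = 4
C = 2·A - 3·X - 2  [with A=2, X=6]  = -16
B = D·C  [with D=4, C=-16]  = -64

-64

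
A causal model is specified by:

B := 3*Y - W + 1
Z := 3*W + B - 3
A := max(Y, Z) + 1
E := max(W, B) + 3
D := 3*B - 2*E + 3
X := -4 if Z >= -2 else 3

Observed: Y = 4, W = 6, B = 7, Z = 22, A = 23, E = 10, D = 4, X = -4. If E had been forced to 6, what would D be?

12

Intervening sets E = 6 and removes its equation (E := max(W, B) + 3).
B = 3*Y - W + 1  [with Y=4, W=6]  = 7
D = 3*B - 2*E + 3  [with B=7, E=6]  = 12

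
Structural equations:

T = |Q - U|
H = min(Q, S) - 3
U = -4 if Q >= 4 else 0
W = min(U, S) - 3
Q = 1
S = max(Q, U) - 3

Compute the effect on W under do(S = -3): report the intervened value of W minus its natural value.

do(S=-3) replaces the equation S = max(Q, U) - 3 with the constant S = -3.
U = -4 if Q >= 4 else 0  [with Q=1]  = 0
W = min(U, S) - 3  [with U=0, S=-3]  = -6
Without intervention: U = -4 if Q >= 4 else 0  [with Q=1]  = 0; S = max(Q, U) - 3  [with Q=1, U=0]  = -2; W = min(U, S) - 3  [with U=0, S=-2]  = -5.
Change = -6 − (-5) = -1.

-1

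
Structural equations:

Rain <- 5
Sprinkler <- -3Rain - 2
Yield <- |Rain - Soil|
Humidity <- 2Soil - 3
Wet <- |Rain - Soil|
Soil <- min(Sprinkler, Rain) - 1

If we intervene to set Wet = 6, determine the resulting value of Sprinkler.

The intervention breaks the incoming arrows to Wet: Wet <- |Rain - Soil| no longer applies, and Wet = 6.
Since Sprinkler is not a descendant of the intervened variable, it is unaffected.
Sprinkler = -3Rain - 2  [with Rain=5]  = -17

-17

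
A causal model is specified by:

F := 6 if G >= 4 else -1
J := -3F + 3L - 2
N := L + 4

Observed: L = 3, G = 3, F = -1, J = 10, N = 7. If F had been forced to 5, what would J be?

The intervention breaks the incoming arrows to F: F := 6 if G >= 4 else -1 no longer applies, and F = 5.
J = -3F + 3L - 2  [with F=5, L=3]  = -8

-8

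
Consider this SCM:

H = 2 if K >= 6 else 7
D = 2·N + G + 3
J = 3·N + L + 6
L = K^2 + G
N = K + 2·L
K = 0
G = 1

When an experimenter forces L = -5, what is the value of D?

-16

do(L=-5) replaces the equation L = K^2 + G with the constant L = -5.
N = K + 2·L  [with K=0, L=-5]  = -10
D = 2·N + G + 3  [with N=-10, G=1]  = -16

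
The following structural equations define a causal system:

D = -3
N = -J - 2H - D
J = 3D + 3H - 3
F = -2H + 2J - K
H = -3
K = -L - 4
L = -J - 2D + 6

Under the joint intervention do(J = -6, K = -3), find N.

Setting J = -6, K = -3 by intervention discards those variables' equations.
N = -J - 2H - D  [with J=-6, H=-3, D=-3]  = 15

15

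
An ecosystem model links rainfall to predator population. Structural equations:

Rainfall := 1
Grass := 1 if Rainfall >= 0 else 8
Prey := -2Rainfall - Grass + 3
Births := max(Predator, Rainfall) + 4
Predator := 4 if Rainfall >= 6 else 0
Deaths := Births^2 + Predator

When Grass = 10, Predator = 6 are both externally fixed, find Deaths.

106

The joint intervention fixes Grass = 10, Predator = 6, removing each variable's own equation.
Births = max(Predator, Rainfall) + 4  [with Predator=6, Rainfall=1]  = 10
Deaths = Births^2 + Predator  [with Births=10, Predator=6]  = 106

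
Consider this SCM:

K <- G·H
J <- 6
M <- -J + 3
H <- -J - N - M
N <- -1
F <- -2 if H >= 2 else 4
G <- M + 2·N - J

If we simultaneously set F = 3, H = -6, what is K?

Setting F = 3, H = -6 by intervention discards those variables' equations.
M = -J + 3  [with J=6]  = -3
G = M + 2·N - J  [with M=-3, N=-1, J=6]  = -11
K = G·H  [with G=-11, H=-6]  = 66

66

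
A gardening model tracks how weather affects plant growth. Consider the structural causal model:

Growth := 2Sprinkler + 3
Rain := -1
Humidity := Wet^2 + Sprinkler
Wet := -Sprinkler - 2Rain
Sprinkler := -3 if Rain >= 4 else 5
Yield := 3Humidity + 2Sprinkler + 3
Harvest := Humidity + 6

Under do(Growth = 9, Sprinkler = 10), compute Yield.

The joint intervention fixes Growth = 9, Sprinkler = 10, removing each variable's own equation.
Wet = -Sprinkler - 2Rain  [with Sprinkler=10, Rain=-1]  = -8
Humidity = Wet^2 + Sprinkler  [with Wet=-8, Sprinkler=10]  = 74
Yield = 3Humidity + 2Sprinkler + 3  [with Humidity=74, Sprinkler=10]  = 245

245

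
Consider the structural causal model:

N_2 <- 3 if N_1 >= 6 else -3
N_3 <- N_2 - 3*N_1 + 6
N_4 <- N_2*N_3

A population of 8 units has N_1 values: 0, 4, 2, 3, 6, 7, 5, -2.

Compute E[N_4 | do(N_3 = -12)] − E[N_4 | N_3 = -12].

Every unit gets N_3=-12 under the intervention. N_4 values become 36, 36, 36, 36, -36, -36, 36, 36; E[N_4|do(N_3=-12)] = 18.
Conditioning on N_3=-12 selects the 2 unit(s) with N_1 ∈ {7, 5}. Their N_4 values: -36, 36. Mean = 0.
Difference = 18 − 0 = 18.

18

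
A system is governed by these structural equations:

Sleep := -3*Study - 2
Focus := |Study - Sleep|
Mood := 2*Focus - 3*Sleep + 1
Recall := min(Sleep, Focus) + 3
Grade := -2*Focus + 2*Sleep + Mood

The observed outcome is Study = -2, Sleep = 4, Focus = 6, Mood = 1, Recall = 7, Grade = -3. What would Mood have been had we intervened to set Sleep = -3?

12

Under do(Sleep=-3), the mechanism Sleep := -3*Study - 2 is discarded; Sleep is fixed at -3.
Focus = |Study - Sleep|  [with Study=-2, Sleep=-3]  = 1
Mood = 2*Focus - 3*Sleep + 1  [with Focus=1, Sleep=-3]  = 12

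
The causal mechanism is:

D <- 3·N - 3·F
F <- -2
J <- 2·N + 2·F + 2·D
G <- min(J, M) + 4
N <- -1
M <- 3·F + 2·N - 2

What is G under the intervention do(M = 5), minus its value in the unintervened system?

10

The intervention breaks the incoming arrows to M: M <- 3·F + 2·N - 2 no longer applies, and M = 5.
D = 3·N - 3·F  [with N=-1, F=-2]  = 3
J = 2·N + 2·F + 2·D  [with N=-1, F=-2, D=3]  = 0
G = min(J, M) + 4  [with J=0, M=5]  = 4
Without intervention: D = 3·N - 3·F  [with N=-1, F=-2]  = 3; J = 2·N + 2·F + 2·D  [with N=-1, F=-2, D=3]  = 0; M = 3·F + 2·N - 2  [with F=-2, N=-1]  = -10; G = min(J, M) + 4  [with J=0, M=-10]  = -6.
Change = 4 − (-6) = 10.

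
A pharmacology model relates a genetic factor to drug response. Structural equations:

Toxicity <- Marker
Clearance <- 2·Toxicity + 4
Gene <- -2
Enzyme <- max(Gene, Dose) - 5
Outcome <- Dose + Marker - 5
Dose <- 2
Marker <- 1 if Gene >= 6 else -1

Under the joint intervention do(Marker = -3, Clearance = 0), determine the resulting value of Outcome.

-6

Setting Marker = -3, Clearance = 0 by intervention discards those variables' equations.
Outcome = Dose + Marker - 5  [with Dose=2, Marker=-3]  = -6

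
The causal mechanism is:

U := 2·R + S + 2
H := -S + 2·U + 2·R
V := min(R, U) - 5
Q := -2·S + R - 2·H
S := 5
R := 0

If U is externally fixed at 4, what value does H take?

3

The intervention breaks the incoming arrows to U: U := 2·R + S + 2 no longer applies, and U = 4.
H = -S + 2·U + 2·R  [with S=5, U=4, R=0]  = 3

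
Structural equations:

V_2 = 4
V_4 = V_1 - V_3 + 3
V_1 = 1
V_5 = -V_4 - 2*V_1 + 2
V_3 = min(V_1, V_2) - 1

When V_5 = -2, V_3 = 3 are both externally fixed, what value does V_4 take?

Under do(V_5 = -2, V_3 = 3), each intervened variable's structural equation is replaced by its fixed value.
V_4 = V_1 - V_3 + 3  [with V_1=1, V_3=3]  = 1

1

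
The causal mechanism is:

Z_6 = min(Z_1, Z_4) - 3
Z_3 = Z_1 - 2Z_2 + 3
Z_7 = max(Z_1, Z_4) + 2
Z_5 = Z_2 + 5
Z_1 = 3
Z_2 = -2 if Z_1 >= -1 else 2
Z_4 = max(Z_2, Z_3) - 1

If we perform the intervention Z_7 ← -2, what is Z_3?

10

Intervening sets Z_7 = -2 and removes its equation (Z_7 = max(Z_1, Z_4) + 2).
Z_3 is not downstream of the intervention, so its value is determined by the original equations.
Z_2 = -2 if Z_1 >= -1 else 2  [with Z_1=3]  = -2
Z_3 = Z_1 - 2Z_2 + 3  [with Z_1=3, Z_2=-2]  = 10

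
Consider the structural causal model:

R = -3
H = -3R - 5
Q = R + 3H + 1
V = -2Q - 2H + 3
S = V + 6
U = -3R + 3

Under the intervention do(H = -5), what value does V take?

47

Under do(H=-5), the mechanism H = -3R - 5 is discarded; H is fixed at -5.
Q = R + 3H + 1  [with R=-3, H=-5]  = -17
V = -2Q - 2H + 3  [with Q=-17, H=-5]  = 47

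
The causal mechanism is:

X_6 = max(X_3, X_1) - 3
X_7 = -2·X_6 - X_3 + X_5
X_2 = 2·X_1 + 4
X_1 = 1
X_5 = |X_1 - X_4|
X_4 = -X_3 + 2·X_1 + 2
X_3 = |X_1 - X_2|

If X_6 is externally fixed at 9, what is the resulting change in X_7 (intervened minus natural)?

-14

Intervening sets X_6 = 9 and removes its equation (X_6 = max(X_3, X_1) - 3).
X_2 = 2·X_1 + 4  [with X_1=1]  = 6
X_3 = |X_1 - X_2|  [with X_1=1, X_2=6]  = 5
X_4 = -X_3 + 2·X_1 + 2  [with X_3=5, X_1=1]  = -1
X_5 = |X_1 - X_4|  [with X_1=1, X_4=-1]  = 2
X_7 = -2·X_6 - X_3 + X_5  [with X_6=9, X_3=5, X_5=2]  = -21
Without intervention: X_2 = 2·X_1 + 4  [with X_1=1]  = 6; X_3 = |X_1 - X_2|  [with X_1=1, X_2=6]  = 5; X_4 = -X_3 + 2·X_1 + 2  [with X_3=5, X_1=1]  = -1; X_5 = |X_1 - X_4|  [with X_1=1, X_4=-1]  = 2; X_6 = max(X_3, X_1) - 3  [with X_3=5, X_1=1]  = 2; X_7 = -2·X_6 - X_3 + X_5  [with X_6=2, X_3=5, X_5=2]  = -7.
Change = -21 − (-7) = -14.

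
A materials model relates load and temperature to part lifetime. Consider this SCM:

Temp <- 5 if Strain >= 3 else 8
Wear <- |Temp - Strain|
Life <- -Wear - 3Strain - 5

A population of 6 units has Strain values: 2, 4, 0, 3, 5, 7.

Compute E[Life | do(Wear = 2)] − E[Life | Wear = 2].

Under do(Wear=2), Wear's equation is replaced by Wear=2 for every unit. Per-unit Life: -13, -19, -7, -16, -22, -28. Mean = -17.5.
E[Life|Wear=2] averages over only the 2 units with Wear=2 (Strain = 3, 7): Life = -16, -28, mean -22.
Difference = -17.5 − (-22) = 4.5.

4.5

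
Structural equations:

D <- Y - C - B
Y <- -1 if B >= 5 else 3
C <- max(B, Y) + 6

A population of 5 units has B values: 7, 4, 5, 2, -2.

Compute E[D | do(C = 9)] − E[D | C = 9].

do(C=9) breaks C's dependence on B. With C=9 fixed, D across the units is -17, -10, -15, -8, -4, mean -10.8.
E[D|C=9] averages over only the 2 units with C=9 (B = 2, -2): D = -8, -4, mean -6.
Difference = -10.8 − (-6) = -4.8.

-4.8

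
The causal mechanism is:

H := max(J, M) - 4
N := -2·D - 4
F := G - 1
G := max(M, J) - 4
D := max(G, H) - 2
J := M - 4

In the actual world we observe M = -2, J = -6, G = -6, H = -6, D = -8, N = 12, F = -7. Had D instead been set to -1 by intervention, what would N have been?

The intervention breaks the incoming arrows to D: D := max(G, H) - 2 no longer applies, and D = -1.
N = -2·D - 4  [with D=-1]  = -2

-2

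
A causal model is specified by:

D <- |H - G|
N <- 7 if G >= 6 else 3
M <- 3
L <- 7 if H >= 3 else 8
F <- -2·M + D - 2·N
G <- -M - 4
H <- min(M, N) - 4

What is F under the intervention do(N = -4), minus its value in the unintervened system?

9

The intervention breaks the incoming arrows to N: N <- 7 if G >= 6 else 3 no longer applies, and N = -4.
G = -M - 4  [with M=3]  = -7
H = min(M, N) - 4  [with M=3, N=-4]  = -8
D = |H - G|  [with H=-8, G=-7]  = 1
F = -2·M + D - 2·N  [with M=3, D=1, N=-4]  = 3
Without intervention: G = -M - 4  [with M=3]  = -7; N = 7 if G >= 6 else 3  [with G=-7]  = 3; H = min(M, N) - 4  [with M=3, N=3]  = -1; D = |H - G|  [with H=-1, G=-7]  = 6; F = -2·M + D - 2·N  [with M=3, D=6, N=3]  = -6.
Change = 3 − (-6) = 9.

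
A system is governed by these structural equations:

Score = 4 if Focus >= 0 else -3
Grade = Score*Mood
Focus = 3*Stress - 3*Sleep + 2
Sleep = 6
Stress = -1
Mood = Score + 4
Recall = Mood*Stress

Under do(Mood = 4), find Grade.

-12

Under do(Mood=4), the mechanism Mood = Score + 4 is discarded; Mood is fixed at 4.
Focus = 3*Stress - 3*Sleep + 2  [with Stress=-1, Sleep=6]  = -19
Score = 4 if Focus >= 0 else -3  [with Focus=-19]  = -3
Grade = Score*Mood  [with Score=-3, Mood=4]  = -12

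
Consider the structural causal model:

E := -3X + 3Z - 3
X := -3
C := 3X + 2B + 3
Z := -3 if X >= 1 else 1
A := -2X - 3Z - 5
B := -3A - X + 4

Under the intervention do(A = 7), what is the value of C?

Under do(A=7), the mechanism A := -2X - 3Z - 5 is discarded; A is fixed at 7.
B = -3A - X + 4  [with A=7, X=-3]  = -14
C = 3X + 2B + 3  [with X=-3, B=-14]  = -34

-34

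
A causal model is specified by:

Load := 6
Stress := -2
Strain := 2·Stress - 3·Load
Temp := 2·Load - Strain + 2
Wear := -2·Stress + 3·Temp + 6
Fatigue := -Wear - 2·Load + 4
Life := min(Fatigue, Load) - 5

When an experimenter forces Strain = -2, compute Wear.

do(Strain=-2) replaces the equation Strain := 2·Stress - 3·Load with the constant Strain = -2.
Temp = 2·Load - Strain + 2  [with Load=6, Strain=-2]  = 16
Wear = -2·Stress + 3·Temp + 6  [with Stress=-2, Temp=16]  = 58

58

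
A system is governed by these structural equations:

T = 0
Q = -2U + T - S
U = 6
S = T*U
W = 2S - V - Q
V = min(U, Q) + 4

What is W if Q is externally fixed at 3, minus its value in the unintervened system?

Under do(Q=3), the mechanism Q = -2U + T - S is discarded; Q is fixed at 3.
S = T*U  [with T=0, U=6]  = 0
V = min(U, Q) + 4  [with U=6, Q=3]  = 7
W = 2S - V - Q  [with S=0, V=7, Q=3]  = -10
Without intervention: S = T*U  [with T=0, U=6]  = 0; Q = -2U + T - S  [with U=6, T=0, S=0]  = -12; V = min(U, Q) + 4  [with U=6, Q=-12]  = -8; W = 2S - V - Q  [with S=0, V=-8, Q=-12]  = 20.
Change = -10 − 20 = -30.

-30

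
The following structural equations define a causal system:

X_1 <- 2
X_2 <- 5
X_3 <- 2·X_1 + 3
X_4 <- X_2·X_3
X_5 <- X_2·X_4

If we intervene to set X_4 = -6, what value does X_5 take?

-30

Intervening sets X_4 = -6 and removes its equation (X_4 <- X_2·X_3).
X_5 = X_2·X_4  [with X_2=5, X_4=-6]  = -30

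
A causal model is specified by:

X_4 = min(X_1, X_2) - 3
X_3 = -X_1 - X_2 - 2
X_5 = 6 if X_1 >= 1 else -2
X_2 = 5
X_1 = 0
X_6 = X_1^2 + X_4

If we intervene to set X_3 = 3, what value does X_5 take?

do(X_3=3) replaces the equation X_3 = -X_1 - X_2 - 2 with the constant X_3 = 3.
X_5 is not downstream of the intervention, so its value is determined by the original equations.
X_5 = 6 if X_1 >= 1 else -2  [with X_1=0]  = -2

-2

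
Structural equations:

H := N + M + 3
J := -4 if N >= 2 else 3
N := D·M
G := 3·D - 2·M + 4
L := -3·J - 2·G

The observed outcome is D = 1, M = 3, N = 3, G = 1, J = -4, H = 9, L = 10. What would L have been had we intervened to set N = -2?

The intervention breaks the incoming arrows to N: N := D·M no longer applies, and N = -2.
G = 3·D - 2·M + 4  [with D=1, M=3]  = 1
J = -4 if N >= 2 else 3  [with N=-2]  = 3
L = -3·J - 2·G  [with J=3, G=1]  = -11

-11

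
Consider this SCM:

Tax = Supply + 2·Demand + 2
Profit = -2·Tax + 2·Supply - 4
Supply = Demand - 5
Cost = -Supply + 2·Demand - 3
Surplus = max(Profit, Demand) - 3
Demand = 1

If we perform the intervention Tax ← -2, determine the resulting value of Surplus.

Under do(Tax=-2), the mechanism Tax = Supply + 2·Demand + 2 is discarded; Tax is fixed at -2.
Supply = Demand - 5  [with Demand=1]  = -4
Profit = -2·Tax + 2·Supply - 4  [with Tax=-2, Supply=-4]  = -8
Surplus = max(Profit, Demand) - 3  [with Profit=-8, Demand=1]  = -2

-2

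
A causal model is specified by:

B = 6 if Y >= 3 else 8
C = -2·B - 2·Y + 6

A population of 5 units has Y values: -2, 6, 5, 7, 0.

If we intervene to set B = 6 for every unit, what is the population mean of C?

The intervention sets B=6 in all 5 units regardless of Y. Recomputing C per unit gives -2, -18, -16, -20, -6; average -12.4.

-12.4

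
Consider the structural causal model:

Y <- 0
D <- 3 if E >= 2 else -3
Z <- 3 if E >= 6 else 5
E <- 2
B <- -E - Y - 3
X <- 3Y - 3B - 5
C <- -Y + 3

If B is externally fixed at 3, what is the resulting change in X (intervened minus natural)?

Intervening sets B = 3 and removes its equation (B <- -E - Y - 3).
X = 3Y - 3B - 5  [with Y=0, B=3]  = -14
Without intervention: B = -E - Y - 3  [with E=2, Y=0]  = -5; X = 3Y - 3B - 5  [with Y=0, B=-5]  = 10.
Change = -14 − 10 = -24.

-24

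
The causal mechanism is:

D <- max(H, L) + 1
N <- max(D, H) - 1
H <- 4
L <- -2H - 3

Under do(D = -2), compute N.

The intervention breaks the incoming arrows to D: D <- max(H, L) + 1 no longer applies, and D = -2.
N = max(D, H) - 1  [with D=-2, H=4]  = 3

3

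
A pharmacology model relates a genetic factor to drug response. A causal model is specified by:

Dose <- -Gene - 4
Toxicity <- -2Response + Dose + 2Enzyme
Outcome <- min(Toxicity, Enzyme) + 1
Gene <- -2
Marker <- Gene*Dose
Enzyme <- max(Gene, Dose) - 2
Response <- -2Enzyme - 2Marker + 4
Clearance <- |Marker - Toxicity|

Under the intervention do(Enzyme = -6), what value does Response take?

8

do(Enzyme=-6) replaces the equation Enzyme <- max(Gene, Dose) - 2 with the constant Enzyme = -6.
Dose = -Gene - 4  [with Gene=-2]  = -2
Marker = Gene*Dose  [with Gene=-2, Dose=-2]  = 4
Response = -2Enzyme - 2Marker + 4  [with Enzyme=-6, Marker=4]  = 8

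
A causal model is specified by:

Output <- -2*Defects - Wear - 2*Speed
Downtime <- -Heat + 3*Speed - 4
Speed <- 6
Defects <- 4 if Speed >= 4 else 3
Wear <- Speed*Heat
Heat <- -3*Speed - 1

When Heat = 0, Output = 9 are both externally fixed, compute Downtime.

14

Setting Heat = 0, Output = 9 by intervention discards those variables' equations.
Downtime = -Heat + 3*Speed - 4  [with Heat=0, Speed=6]  = 14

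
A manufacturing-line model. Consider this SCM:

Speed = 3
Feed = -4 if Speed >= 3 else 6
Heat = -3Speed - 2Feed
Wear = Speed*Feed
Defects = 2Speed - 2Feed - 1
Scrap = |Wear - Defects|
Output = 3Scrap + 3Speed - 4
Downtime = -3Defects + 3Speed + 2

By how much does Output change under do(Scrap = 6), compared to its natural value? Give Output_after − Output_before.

-57

Intervening sets Scrap = 6 and removes its equation (Scrap = |Wear - Defects|).
Output = 3Scrap + 3Speed - 4  [with Scrap=6, Speed=3]  = 23
Without intervention: Feed = -4 if Speed >= 3 else 6  [with Speed=3]  = -4; Wear = Speed*Feed  [with Speed=3, Feed=-4]  = -12; Defects = 2Speed - 2Feed - 1  [with Speed=3, Feed=-4]  = 13; Scrap = |Wear - Defects|  [with Wear=-12, Defects=13]  = 25; Output = 3Scrap + 3Speed - 4  [with Scrap=25, Speed=3]  = 80.
Change = 23 − 80 = -57.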